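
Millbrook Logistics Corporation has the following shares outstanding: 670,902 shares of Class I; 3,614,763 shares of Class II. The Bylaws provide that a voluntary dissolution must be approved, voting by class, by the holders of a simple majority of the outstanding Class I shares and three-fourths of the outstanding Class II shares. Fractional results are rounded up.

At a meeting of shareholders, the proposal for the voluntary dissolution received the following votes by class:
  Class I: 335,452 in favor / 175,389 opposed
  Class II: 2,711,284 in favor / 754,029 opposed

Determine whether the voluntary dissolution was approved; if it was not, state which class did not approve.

Class I: a majority of 670902 is 335452; 335,452 required, 335,452 in favor — approved.
Class II: 3/4 of 3614763 = 2711072.25, rounded up to 2711073; 2,711,073 required, 2,711,284 in favor — approved.

Approved — every class gave the required vote.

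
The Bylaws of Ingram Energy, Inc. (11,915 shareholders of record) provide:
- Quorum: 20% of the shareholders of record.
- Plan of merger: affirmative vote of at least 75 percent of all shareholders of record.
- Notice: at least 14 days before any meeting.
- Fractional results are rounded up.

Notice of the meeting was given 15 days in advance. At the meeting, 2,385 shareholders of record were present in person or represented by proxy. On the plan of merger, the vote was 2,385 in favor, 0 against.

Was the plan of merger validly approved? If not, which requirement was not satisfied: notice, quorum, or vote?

Notice: 15 days given; 14 required. Satisfied.
Quorum: 20% of 11,915 = 2,383; 2,385 present. Satisfied.
Vote: requires three-fourths of all shareholders of record (11,915); 3/4 of 11915 = 8936.25, rounded up to 8937, so 8,937 needed; 2,385 in favor. Not satisfied.

Invalid — vote requirement not satisfied.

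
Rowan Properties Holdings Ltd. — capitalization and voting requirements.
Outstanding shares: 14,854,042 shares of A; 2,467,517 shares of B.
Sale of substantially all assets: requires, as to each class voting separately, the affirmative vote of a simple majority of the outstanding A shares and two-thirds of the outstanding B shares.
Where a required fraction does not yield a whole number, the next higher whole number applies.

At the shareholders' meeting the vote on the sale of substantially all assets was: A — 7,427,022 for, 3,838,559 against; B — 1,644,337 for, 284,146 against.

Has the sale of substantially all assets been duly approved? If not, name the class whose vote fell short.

A: a majority of 14854042 is 7427022; 7,427,022 required, 7,427,022 in favor — approved.
B: 2/3 of 2467517 = 1645011.33, rounded up to 1645012; 1,645,012 required, 1,644,337 in favor — not approved.

Not approved — the B shares did not give the required vote.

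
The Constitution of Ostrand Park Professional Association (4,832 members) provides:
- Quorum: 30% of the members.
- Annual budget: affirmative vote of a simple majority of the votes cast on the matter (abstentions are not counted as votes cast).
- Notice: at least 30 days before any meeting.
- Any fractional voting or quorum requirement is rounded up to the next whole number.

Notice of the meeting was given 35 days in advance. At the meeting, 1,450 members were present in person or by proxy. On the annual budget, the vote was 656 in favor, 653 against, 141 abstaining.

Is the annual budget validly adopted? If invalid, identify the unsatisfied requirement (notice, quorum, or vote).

Notice: 35 days given; 30 required. Satisfied.
Quorum: 30% of 4,832 = 1,449.60, rounded up to 1,450; 1,450 present. Satisfied.
Vote: requires a majority of the votes cast (1,450 − 141 abstaining = 1,309); a majority of 1309 is 655, so 655 needed; 656 in favor. Satisfied.

Valid — all requirements satisfied.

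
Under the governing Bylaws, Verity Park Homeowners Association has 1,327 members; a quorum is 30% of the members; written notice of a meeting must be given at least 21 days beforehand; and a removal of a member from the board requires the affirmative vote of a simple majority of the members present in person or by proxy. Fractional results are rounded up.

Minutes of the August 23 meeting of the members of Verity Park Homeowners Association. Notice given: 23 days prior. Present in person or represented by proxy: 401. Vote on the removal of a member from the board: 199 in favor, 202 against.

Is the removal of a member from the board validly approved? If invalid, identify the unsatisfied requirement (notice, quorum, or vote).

Notice: 23 days given; 21 required. Satisfied.
Quorum: 30% of 1,327 = 398.10, rounded up to 399; 401 present. Satisfied.
Vote: requires a majority of those present (401); a majority of 401 is 201, so 201 needed; 199 in favor. Not satisfied.

Invalid — vote requirement not satisfied.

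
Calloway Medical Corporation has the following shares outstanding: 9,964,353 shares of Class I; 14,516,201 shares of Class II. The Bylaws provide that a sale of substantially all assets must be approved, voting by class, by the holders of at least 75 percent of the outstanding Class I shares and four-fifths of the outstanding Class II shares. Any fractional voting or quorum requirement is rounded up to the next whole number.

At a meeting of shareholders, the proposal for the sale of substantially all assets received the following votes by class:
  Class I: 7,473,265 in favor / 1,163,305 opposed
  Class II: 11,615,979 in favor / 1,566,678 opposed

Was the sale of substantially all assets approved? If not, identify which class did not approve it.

Class I: 3/4 of 9964353 = 7473264.75, rounded up to 7473265; 7,473,265 required, 7,473,265 in favor — approved.
Class II: 4/5 of 14516201 = 11612960.80, rounded up to 11612961; 11,612,961 required, 11,615,979 in favor — approved.

Approved — every class gave the required vote.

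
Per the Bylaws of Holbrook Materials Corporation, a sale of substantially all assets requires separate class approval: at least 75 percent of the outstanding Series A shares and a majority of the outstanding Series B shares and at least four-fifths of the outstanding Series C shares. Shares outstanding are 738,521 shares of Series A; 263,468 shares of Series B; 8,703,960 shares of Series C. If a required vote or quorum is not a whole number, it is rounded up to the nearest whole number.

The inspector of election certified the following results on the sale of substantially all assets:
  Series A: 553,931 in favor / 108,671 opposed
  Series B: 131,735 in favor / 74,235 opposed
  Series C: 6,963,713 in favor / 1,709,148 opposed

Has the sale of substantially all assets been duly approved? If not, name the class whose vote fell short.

Series A: 3/4 of 738521 = 553890.75, rounded up to 553891; 553,891 required, 553,931 in favor — approved.
Series B: a majority of 263468 is 131735; 131,735 required, 131,735 in favor — approved.
Series C: 4/5 of 8703960 = 6963168; 6,963,168 required, 6,963,713 in favor — approved.

Approved — every class gave the required vote.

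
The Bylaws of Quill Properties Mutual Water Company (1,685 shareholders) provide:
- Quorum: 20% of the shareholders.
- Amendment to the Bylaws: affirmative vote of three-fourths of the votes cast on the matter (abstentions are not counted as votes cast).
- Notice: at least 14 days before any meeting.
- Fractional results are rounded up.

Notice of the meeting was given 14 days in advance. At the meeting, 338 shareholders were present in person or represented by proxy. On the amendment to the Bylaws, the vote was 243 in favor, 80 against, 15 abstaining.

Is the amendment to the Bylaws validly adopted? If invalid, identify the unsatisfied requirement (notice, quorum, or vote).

Valid — all requirements satisfied.

Notice: 14 days given; 14 required. Satisfied.
Quorum: 20% of 1,685 = 337; 338 present. Satisfied.
Vote: requires three-fourths of the votes cast (338 − 15 abstaining = 323); 3/4 of 323 = 242.25, rounded up to 243, so 243 needed; 243 in favor. Satisfied.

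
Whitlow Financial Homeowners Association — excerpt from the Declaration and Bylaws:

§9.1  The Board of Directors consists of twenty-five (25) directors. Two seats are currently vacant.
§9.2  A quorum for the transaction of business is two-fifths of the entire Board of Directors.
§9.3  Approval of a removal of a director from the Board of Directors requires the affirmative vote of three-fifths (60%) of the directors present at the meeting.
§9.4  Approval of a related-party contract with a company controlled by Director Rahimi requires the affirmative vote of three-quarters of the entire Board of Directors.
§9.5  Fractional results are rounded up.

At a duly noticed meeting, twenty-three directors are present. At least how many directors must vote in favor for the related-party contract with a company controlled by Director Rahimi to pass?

19

The related-party contract with a company controlled by Director Rahimi requires three-fourths of the entire Board of Directors (25).
3/4 of 25 = 18.75, rounded up to 19.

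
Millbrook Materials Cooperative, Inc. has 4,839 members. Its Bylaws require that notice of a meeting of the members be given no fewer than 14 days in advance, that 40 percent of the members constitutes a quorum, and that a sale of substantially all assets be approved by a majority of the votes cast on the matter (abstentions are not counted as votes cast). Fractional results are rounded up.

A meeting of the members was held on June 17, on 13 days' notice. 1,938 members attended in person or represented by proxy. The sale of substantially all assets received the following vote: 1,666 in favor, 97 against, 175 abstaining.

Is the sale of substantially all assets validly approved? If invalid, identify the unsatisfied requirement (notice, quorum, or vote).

Invalid — notice requirement not satisfied.

Notice: 13 days given; 14 required. Not satisfied.
Quorum: 40% of 4,839 = 1,935.60, rounded up to 1,936; 1,938 present. Satisfied.
Vote: requires a majority of the votes cast (1,938 − 175 abstaining = 1,763); a majority of 1763 is 882, so 882 needed; 1,666 in favor. Satisfied.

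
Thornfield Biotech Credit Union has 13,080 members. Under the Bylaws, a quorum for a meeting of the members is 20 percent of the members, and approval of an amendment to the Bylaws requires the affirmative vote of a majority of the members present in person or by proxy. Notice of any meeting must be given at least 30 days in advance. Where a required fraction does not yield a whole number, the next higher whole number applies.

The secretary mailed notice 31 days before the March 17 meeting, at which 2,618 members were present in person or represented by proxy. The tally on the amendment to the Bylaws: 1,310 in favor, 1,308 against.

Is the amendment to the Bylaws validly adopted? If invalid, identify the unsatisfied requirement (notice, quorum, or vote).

Valid — all requirements satisfied.

Notice: 31 days given; 30 required. Satisfied.
Quorum: 20% of 13,080 = 2,616; 2,618 present. Satisfied.
Vote: requires a majority of those present (2,618); a majority of 2618 is 1310, so 1,310 needed; 1,310 in favor. Satisfied.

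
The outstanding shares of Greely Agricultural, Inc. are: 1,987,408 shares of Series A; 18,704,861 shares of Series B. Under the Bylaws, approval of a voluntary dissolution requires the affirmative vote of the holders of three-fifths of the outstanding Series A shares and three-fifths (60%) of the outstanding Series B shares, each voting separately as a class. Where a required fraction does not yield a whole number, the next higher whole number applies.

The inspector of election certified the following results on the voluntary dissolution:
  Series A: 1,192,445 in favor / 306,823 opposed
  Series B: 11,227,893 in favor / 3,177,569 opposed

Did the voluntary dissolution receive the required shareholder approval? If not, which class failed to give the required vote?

Series A: 3/5 of 1987408 = 1192444.80, rounded up to 1192445; 1,192,445 required, 1,192,445 in favor — approved.
Series B: 3/5 of 18704861 = 11222916.60, rounded up to 11222917; 11,222,917 required, 11,227,893 in favor — approved.

Approved — every class gave the required vote.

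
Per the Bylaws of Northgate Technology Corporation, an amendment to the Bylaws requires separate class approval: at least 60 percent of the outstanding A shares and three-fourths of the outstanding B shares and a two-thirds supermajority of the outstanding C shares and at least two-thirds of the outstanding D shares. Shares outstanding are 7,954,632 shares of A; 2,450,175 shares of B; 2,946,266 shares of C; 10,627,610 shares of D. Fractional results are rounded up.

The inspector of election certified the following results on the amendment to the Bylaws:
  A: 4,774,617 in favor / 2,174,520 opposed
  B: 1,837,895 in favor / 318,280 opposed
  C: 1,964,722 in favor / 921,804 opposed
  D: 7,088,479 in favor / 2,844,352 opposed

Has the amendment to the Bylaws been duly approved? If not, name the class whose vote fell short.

A: 3/5 of 7954632 = 4772779.20, rounded up to 4772780; 4,772,780 required, 4,774,617 in favor — approved.
B: 3/4 of 2450175 = 1837631.25, rounded up to 1837632; 1,837,632 required, 1,837,895 in favor — approved.
C: 2/3 of 2946266 = 1964177.33, rounded up to 1964178; 1,964,178 required, 1,964,722 in favor — approved.
D: 2/3 of 10627610 = 7085073.33, rounded up to 7085074; 7,085,074 required, 7,088,479 in favor — approved.

Approved — every class gave the required vote.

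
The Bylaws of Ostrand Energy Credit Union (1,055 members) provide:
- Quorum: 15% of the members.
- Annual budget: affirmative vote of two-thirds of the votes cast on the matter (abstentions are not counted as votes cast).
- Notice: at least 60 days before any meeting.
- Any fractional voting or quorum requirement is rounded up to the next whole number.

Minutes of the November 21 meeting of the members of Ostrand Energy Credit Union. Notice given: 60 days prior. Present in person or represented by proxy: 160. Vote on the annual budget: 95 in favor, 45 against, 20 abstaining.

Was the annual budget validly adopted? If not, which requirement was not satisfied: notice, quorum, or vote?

Valid — all requirements satisfied.

Notice: 60 days given; 60 required. Satisfied.
Quorum: 15% of 1,055 = 158.25, rounded up to 159; 160 present. Satisfied.
Vote: requires two-thirds of the votes cast (160 − 20 abstaining = 140); 2/3 of 140 = 93.33, rounded up to 94, so 94 needed; 95 in favor. Satisfied.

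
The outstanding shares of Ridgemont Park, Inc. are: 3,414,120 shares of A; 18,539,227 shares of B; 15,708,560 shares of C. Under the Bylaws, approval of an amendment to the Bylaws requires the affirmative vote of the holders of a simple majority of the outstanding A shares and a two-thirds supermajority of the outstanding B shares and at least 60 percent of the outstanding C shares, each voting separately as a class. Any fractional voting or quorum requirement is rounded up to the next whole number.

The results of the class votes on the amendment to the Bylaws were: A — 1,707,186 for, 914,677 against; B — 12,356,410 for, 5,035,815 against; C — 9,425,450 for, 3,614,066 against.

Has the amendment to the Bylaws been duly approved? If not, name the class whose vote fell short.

A: a majority of 3414120 is 1707061; 1,707,061 required, 1,707,186 in favor — approved.
B: 2/3 of 18539227 = 12359484.67, rounded up to 12359485; 12,359,485 required, 12,356,410 in favor — not approved.
C: 3/5 of 15708560 = 9425136; 9,425,136 required, 9,425,450 in favor — approved.

Not approved — the B shares did not give the required vote.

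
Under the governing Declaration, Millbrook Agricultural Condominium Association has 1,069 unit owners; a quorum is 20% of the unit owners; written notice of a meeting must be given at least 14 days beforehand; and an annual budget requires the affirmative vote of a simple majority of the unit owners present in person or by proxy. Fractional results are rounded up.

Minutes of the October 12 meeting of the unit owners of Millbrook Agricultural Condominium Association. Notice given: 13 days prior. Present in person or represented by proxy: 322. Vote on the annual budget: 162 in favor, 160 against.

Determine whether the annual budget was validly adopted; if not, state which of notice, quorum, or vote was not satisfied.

Invalid — notice requirement not satisfied.

Notice: 13 days given; 14 required. Not satisfied.
Quorum: 20% of 1,069 = 213.80, rounded up to 214; 322 present. Satisfied.
Vote: requires a majority of those present (322); a majority of 322 is 162, so 162 needed; 162 in favor. Satisfied.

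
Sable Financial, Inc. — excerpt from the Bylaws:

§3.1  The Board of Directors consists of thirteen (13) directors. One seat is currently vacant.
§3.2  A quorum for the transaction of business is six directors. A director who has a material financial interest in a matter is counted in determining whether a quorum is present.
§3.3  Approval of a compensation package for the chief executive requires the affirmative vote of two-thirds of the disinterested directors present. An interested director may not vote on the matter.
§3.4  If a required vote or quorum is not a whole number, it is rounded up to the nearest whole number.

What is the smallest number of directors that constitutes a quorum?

The quorum is fixed at 6.

6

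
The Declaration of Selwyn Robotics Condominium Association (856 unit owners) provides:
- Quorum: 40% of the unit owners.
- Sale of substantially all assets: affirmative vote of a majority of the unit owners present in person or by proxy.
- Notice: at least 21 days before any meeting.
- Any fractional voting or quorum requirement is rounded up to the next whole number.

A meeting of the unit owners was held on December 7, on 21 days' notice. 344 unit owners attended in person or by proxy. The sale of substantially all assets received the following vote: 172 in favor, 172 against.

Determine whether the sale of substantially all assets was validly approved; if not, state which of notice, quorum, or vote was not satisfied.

Invalid — vote requirement not satisfied.

Notice: 21 days given; 21 required. Satisfied.
Quorum: 40% of 856 = 342.40, rounded up to 343; 344 present. Satisfied.
Vote: requires a majority of those present (344); a majority of 344 is 173, so 173 needed; 172 in favor. Not satisfied.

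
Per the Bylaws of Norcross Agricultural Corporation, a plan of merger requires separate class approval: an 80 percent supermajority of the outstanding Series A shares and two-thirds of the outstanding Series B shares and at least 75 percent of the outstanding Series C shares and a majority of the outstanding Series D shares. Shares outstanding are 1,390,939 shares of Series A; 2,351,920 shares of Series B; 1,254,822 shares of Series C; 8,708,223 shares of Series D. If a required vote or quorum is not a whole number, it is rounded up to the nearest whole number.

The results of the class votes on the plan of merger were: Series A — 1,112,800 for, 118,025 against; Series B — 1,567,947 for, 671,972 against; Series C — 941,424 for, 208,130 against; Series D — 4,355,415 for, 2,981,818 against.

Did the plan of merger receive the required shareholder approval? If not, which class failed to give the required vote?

Series A: 4/5 of 1390939 = 1112751.20, rounded up to 1112752; 1,112,752 required, 1,112,800 in favor — approved.
Series B: 2/3 of 2351920 = 1567946.67, rounded up to 1567947; 1,567,947 required, 1,567,947 in favor — approved.
Series C: 3/4 of 1254822 = 941116.50, rounded up to 941117; 941,117 required, 941,424 in favor — approved.
Series D: a majority of 8708223 is 4354112; 4,354,112 required, 4,355,415 in favor — approved.

Approved — every class gave the required vote.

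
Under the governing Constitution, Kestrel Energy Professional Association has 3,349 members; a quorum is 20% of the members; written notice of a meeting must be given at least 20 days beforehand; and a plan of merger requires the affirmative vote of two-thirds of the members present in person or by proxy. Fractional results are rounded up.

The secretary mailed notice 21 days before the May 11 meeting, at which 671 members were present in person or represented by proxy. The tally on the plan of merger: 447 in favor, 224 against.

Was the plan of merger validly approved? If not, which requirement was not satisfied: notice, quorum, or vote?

Notice: 21 days given; 20 required. Satisfied.
Quorum: 20% of 3,349 = 669.80, rounded up to 670; 671 present. Satisfied.
Vote: requires two-thirds of those present (671); 2/3 of 671 = 447.33, rounded up to 448, so 448 needed; 447 in favor. Not satisfied.

Invalid — vote requirement not satisfied.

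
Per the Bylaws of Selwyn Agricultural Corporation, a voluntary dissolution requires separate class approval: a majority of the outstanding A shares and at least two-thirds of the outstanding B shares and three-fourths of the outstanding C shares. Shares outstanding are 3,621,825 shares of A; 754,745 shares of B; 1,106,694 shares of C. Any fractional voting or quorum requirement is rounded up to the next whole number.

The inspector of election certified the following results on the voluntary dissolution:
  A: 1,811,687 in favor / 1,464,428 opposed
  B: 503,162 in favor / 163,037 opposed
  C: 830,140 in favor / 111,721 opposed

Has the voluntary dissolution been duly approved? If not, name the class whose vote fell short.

Not approved — the B shares did not give the required vote.

A: a majority of 3621825 is 1810913; 1,810,913 required, 1,811,687 in favor — approved.
B: 2/3 of 754745 = 503163.33, rounded up to 503164; 503,164 required, 503,162 in favor — not approved.
C: 3/4 of 1106694 = 830020.50, rounded up to 830021; 830,021 required, 830,140 in favor — approved.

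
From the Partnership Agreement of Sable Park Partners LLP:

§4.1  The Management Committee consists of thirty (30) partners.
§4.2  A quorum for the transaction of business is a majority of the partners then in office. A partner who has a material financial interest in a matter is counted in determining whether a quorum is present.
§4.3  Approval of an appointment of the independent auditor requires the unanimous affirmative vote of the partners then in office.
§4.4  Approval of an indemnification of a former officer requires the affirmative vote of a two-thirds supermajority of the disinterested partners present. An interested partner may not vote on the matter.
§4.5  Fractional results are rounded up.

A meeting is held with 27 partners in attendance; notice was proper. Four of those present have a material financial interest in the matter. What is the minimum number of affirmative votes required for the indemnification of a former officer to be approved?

The indemnification of a former officer requires two-thirds of the disinterested partners present (27 − 4 = 23).
2/3 of 23 = 15.33, rounded up to 16.

16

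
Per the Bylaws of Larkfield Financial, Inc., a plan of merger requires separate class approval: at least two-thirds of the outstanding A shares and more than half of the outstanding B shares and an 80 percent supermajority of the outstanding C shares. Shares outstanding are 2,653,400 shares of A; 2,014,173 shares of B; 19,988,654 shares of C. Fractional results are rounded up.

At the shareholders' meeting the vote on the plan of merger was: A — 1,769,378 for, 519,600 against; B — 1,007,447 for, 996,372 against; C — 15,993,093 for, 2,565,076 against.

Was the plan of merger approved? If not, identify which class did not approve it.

Approved — every class gave the required vote.

A: 2/3 of 2653400 = 1768933.33, rounded up to 1768934; 1,768,934 required, 1,769,378 in favor — approved.
B: a majority of 2014173 is 1007087; 1,007,087 required, 1,007,447 in favor — approved.
C: 4/5 of 19988654 = 15990923.20, rounded up to 15990924; 15,990,924 required, 15,993,093 in favor — approved.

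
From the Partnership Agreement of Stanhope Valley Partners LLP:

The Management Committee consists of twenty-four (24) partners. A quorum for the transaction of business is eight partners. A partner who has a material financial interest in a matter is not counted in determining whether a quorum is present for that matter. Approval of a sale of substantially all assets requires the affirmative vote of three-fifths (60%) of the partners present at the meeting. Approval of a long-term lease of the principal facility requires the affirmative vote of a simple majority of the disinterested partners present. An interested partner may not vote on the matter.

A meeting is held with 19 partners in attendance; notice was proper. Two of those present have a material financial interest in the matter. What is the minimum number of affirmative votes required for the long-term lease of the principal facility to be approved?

9

The long-term lease of the principal facility requires a majority of the disinterested partners present (19 − 2 = 17).
A majority of 17 is 9.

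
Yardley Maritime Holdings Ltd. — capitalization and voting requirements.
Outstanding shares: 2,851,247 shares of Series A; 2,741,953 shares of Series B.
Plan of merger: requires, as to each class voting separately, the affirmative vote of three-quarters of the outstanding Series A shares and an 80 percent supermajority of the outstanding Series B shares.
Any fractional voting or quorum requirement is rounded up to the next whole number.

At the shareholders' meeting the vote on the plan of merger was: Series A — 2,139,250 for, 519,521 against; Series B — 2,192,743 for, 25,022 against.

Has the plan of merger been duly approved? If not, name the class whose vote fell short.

Series A: 3/4 of 2851247 = 2138435.25, rounded up to 2138436; 2,138,436 required, 2,139,250 in favor — approved.
Series B: 4/5 of 2741953 = 2193562.40, rounded up to 2193563; 2,193,563 required, 2,192,743 in favor — not approved.

Not approved — the Series B shares did not give the required vote.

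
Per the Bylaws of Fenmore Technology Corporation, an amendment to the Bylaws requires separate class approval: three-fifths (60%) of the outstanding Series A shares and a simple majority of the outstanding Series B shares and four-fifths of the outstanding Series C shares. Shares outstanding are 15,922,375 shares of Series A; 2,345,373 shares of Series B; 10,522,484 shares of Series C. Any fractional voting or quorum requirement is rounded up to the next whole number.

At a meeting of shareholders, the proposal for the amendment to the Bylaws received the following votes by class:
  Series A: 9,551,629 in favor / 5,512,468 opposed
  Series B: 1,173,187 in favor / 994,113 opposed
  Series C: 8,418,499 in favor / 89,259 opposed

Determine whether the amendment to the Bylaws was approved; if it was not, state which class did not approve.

Series A: 3/5 of 15922375 = 9553425; 9,553,425 required, 9,551,629 in favor — not approved.
Series B: a majority of 2345373 is 1172687; 1,172,687 required, 1,173,187 in favor — approved.
Series C: 4/5 of 10522484 = 8417987.20, rounded up to 8417988; 8,417,988 required, 8,418,499 in favor — approved.

Not approved — the Series A shares did not give the required vote.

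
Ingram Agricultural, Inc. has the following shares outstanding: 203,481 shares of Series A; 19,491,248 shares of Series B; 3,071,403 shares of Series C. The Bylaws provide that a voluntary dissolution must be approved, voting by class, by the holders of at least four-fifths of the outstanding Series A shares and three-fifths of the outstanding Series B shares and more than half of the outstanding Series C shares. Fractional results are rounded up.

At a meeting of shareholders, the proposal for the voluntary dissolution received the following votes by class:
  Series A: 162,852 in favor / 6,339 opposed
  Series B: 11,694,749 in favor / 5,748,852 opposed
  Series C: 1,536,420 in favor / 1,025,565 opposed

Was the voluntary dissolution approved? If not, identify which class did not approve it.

Approved — every class gave the required vote.

Series A: 4/5 of 203481 = 162784.80, rounded up to 162785; 162,785 required, 162,852 in favor — approved.
Series B: 3/5 of 19491248 = 11694748.80, rounded up to 11694749; 11,694,749 required, 11,694,749 in favor — approved.
Series C: a majority of 3071403 is 1535702; 1,535,702 required, 1,536,420 in favor — approved.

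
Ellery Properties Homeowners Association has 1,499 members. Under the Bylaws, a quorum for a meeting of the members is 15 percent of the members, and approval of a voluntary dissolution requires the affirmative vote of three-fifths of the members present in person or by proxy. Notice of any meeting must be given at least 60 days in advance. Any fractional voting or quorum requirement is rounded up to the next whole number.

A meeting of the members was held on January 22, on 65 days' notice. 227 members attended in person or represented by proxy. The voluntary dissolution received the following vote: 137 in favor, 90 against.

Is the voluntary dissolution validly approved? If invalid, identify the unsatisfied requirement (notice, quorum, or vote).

Valid — all requirements satisfied.

Notice: 65 days given; 60 required. Satisfied.
Quorum: 15% of 1,499 = 224.85, rounded up to 225; 227 present. Satisfied.
Vote: requires three-fifths of those present (227); 3/5 of 227 = 136.20, rounded up to 137, so 137 needed; 137 in favor. Satisfied.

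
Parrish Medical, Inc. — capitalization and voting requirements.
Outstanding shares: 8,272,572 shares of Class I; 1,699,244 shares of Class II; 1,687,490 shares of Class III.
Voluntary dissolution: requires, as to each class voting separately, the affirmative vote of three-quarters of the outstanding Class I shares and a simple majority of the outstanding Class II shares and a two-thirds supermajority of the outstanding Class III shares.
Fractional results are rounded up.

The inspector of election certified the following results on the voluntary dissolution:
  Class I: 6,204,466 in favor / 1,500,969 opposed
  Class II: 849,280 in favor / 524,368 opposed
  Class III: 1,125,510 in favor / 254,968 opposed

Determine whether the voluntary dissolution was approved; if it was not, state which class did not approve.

Class I: 3/4 of 8272572 = 6204429; 6,204,429 required, 6,204,466 in favor — approved.
Class II: a majority of 1699244 is 849623; 849,623 required, 849,280 in favor — not approved.
Class III: 2/3 of 1687490 = 1124993.33, rounded up to 1124994; 1,124,994 required, 1,125,510 in favor — approved.

Not approved — the Class II shares did not give the required vote.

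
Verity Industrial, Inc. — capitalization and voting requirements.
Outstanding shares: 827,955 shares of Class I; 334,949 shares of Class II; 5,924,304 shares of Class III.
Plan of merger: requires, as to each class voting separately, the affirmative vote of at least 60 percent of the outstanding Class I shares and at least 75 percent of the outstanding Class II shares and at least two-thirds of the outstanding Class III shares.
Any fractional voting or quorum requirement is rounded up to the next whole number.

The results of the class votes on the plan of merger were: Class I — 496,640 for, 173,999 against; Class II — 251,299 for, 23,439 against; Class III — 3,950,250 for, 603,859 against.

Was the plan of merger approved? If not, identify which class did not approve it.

Class I: 3/5 of 827955 = 496773; 496,773 required, 496,640 in favor — not approved.
Class II: 3/4 of 334949 = 251211.75, rounded up to 251212; 251,212 required, 251,299 in favor — approved.
Class III: 2/3 of 5924304 = 3949536; 3,949,536 required, 3,950,250 in favor — approved.

Not approved — the Class I shares did not give the required vote.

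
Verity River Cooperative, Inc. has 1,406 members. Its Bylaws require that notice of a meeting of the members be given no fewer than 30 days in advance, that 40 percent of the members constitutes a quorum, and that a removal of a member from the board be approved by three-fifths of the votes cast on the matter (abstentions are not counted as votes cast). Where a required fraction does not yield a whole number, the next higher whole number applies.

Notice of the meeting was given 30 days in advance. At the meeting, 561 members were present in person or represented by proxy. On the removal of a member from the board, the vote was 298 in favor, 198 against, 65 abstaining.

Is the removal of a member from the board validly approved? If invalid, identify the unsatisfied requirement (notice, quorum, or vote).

Invalid — quorum requirement not satisfied.

Notice: 30 days given; 30 required. Satisfied.
Quorum: 40% of 1,406 = 562.40, rounded up to 563; 561 present. Not satisfied.
Vote: requires three-fifths of the votes cast (561 − 65 abstaining = 496); 3/5 of 496 = 297.60, rounded up to 298, so 298 needed; 298 in favor. Satisfied.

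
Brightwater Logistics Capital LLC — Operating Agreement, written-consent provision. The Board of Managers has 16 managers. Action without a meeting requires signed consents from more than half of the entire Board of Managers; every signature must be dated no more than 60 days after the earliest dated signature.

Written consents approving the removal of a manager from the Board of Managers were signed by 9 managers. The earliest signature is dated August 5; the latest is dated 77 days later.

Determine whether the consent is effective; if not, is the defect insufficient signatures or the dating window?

Signatures required: more than half of 16 — a majority of 16 is 9, so 9 needed; 9 signed. Sufficient.
Dating window: the latest signature is 77 days after the earliest; the limit is 60 days. Outside the window.

Not effective — dating-window requirement not satisfied.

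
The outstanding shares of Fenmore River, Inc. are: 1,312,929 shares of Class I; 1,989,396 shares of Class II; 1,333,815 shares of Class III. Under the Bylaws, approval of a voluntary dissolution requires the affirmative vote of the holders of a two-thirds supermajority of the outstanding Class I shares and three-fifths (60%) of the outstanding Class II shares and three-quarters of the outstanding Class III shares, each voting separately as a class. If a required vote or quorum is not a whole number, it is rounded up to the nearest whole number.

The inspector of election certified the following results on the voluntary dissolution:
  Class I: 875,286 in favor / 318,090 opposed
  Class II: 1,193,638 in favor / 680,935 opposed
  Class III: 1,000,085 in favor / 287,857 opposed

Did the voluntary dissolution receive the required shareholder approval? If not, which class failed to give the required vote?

Not approved — the Class III shares did not give the required vote.

Class I: 2/3 of 1312929 = 875286; 875,286 required, 875,286 in favor — approved.
Class II: 3/5 of 1989396 = 1193637.60, rounded up to 1193638; 1,193,638 required, 1,193,638 in favor — approved.
Class III: 3/4 of 1333815 = 1000361.25, rounded up to 1000362; 1,000,362 required, 1,000,085 in favor — not approved.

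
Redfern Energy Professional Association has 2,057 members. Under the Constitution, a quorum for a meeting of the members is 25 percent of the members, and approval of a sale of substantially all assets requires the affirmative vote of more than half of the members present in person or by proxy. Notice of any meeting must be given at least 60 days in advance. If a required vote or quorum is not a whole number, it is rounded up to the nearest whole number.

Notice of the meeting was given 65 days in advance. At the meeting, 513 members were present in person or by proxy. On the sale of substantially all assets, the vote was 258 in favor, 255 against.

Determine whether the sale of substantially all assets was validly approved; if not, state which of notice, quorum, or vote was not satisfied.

Notice: 65 days given; 60 required. Satisfied.
Quorum: 25% of 2,057 = 514.25, rounded up to 515; 513 present. Not satisfied.
Vote: requires a majority of those present (513); a majority of 513 is 257, so 257 needed; 258 in favor. Satisfied.

Invalid — quorum requirement not satisfied.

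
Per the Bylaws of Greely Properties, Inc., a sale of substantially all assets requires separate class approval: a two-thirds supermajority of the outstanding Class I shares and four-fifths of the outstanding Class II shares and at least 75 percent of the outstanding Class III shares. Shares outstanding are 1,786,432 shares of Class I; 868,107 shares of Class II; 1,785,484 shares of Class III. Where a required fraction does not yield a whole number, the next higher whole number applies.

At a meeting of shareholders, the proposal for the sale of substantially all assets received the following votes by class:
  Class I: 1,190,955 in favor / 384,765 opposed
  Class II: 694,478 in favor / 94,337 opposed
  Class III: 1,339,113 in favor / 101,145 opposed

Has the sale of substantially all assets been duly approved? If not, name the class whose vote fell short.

Not approved — the Class II shares did not give the required vote.

Class I: 2/3 of 1786432 = 1190954.67, rounded up to 1190955; 1,190,955 required, 1,190,955 in favor — approved.
Class II: 4/5 of 868107 = 694485.60, rounded up to 694486; 694,486 required, 694,478 in favor — not approved.
Class III: 3/4 of 1785484 = 1339113; 1,339,113 required, 1,339,113 in favor — approved.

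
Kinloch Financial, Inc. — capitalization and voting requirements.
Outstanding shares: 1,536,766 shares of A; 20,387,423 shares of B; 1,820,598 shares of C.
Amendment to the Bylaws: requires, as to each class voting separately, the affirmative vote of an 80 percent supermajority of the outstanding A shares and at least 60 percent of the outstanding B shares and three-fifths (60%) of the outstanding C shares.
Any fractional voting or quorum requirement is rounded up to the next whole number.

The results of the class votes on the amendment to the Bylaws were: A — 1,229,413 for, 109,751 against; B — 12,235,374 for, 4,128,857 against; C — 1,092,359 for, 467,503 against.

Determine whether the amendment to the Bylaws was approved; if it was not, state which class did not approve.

A: 4/5 of 1536766 = 1229412.80, rounded up to 1229413; 1,229,413 required, 1,229,413 in favor — approved.
B: 3/5 of 20387423 = 12232453.80, rounded up to 12232454; 12,232,454 required, 12,235,374 in favor — approved.
C: 3/5 of 1820598 = 1092358.80, rounded up to 1092359; 1,092,359 required, 1,092,359 in favor — approved.

Approved — every class gave the required vote.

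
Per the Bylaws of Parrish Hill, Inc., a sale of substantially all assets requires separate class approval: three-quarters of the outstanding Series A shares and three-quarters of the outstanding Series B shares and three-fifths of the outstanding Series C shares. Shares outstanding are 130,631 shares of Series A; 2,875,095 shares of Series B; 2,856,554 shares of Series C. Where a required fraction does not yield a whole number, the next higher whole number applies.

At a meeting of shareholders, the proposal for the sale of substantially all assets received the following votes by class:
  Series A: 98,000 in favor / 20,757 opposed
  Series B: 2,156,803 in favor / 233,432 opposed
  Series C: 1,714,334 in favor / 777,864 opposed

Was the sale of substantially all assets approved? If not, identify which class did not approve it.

Series A: 3/4 of 130631 = 97973.25, rounded up to 97974; 97,974 required, 98,000 in favor — approved.
Series B: 3/4 of 2875095 = 2156321.25, rounded up to 2156322; 2,156,322 required, 2,156,803 in favor — approved.
Series C: 3/5 of 2856554 = 1713932.40, rounded up to 1713933; 1,713,933 required, 1,714,334 in favor — approved.

Approved — every class gave the required vote.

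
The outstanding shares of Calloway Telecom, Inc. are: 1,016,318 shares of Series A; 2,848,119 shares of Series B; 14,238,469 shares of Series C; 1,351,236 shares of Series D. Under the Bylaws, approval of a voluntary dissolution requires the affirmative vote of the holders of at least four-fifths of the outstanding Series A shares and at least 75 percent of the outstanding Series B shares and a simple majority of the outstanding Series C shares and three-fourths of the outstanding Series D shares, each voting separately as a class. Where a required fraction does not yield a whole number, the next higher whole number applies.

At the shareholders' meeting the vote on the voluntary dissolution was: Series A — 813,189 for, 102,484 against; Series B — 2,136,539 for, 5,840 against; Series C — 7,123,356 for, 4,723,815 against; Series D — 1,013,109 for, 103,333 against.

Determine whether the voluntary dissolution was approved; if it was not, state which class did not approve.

Not approved — the Series D shares did not give the required vote.

Series A: 4/5 of 1016318 = 813054.40, rounded up to 813055; 813,055 required, 813,189 in favor — approved.
Series B: 3/4 of 2848119 = 2136089.25, rounded up to 2136090; 2,136,090 required, 2,136,539 in favor — approved.
Series C: a majority of 14238469 is 7119235; 7,119,235 required, 7,123,356 in favor — approved.
Series D: 3/4 of 1351236 = 1013427; 1,013,427 required, 1,013,109 in favor — not approved.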